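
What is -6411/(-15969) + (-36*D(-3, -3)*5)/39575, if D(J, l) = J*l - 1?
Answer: 15381331/42131545 ≈ 0.36508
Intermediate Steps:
D(J, l) = -1 + J*l
-6411/(-15969) + (-36*D(-3, -3)*5)/39575 = -6411/(-15969) + (-36*(-1 - 3*(-3))*5)/39575 = -6411*(-1/15969) + (-36*(-1 + 9)*5)*(1/39575) = 2137/5323 + (-36*8*5)*(1/39575) = 2137/5323 - 288*5*(1/39575) = 2137/5323 - 1440*1/39575 = 2137/5323 - 288/7915 = 15381331/42131545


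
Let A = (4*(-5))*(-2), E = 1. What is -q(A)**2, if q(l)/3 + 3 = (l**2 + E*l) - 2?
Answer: -24059025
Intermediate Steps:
A = 40 (A = -20*(-2) = 40)
q(l) = -15 + 3*l + 3*l**2 (q(l) = -9 + 3*((l**2 + 1*l) - 2) = -9 + 3*((l**2 + l) - 2) = -9 + 3*((l + l**2) - 2) = -9 + 3*(-2 + l + l**2) = -9 + (-6 + 3*l + 3*l**2) = -15 + 3*l + 3*l**2)
-q(A)**2 = -(-15 + 3*40 + 3*40**2)**2 = -(-15 + 120 + 3*1600)**2 = -(-15 + 120 + 4800)**2 = -1*4905**2 = -1*24059025 = -24059025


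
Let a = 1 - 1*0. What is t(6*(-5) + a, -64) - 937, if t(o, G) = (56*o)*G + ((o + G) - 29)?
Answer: 102877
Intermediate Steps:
a = 1 (a = 1 + 0 = 1)
t(o, G) = -29 + G + o + 56*G*o (t(o, G) = 56*G*o + ((G + o) - 29) = 56*G*o + (-29 + G + o) = -29 + G + o + 56*G*o)
t(6*(-5) + a, -64) - 937 = (-29 - 64 + (6*(-5) + 1) + 56*(-64)*(6*(-5) + 1)) - 937 = (-29 - 64 + (-30 + 1) + 56*(-64)*(-30 + 1)) - 937 = (-29 - 64 - 29 + 56*(-64)*(-29)) - 937 = (-29 - 64 - 29 + 103936) - 937 = 103814 - 937 = 102877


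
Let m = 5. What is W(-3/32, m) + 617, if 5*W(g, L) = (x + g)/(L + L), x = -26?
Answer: 197273/320 ≈ 616.48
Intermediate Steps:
W(g, L) = (-26 + g)/(10*L) (W(g, L) = ((-26 + g)/(L + L))/5 = ((-26 + g)/((2*L)))/5 = ((-26 + g)*(1/(2*L)))/5 = ((-26 + g)/(2*L))/5 = (-26 + g)/(10*L))
W(-3/32, m) + 617 = (⅒)*(-26 - 3/32)/5 + 617 = (⅒)*(⅕)*(-26 - 3*1/32) + 617 = (⅒)*(⅕)*(-26 - 3/32) + 617 = (⅒)*(⅕)*(-835/32) + 617 = -167/320 + 617 = 197273/320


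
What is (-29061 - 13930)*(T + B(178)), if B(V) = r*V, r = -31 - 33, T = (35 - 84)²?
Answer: 386532081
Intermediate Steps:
T = 2401 (T = (-49)² = 2401)
r = -64
B(V) = -64*V
(-29061 - 13930)*(T + B(178)) = (-29061 - 13930)*(2401 - 64*178) = -42991*(2401 - 11392) = -42991*(-8991) = 386532081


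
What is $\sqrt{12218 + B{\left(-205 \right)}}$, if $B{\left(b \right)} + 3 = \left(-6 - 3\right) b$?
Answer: $2 \sqrt{3515} \approx 118.57$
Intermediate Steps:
$B{\left(b \right)} = -3 - 9 b$ ($B{\left(b \right)} = -3 + \left(-6 - 3\right) b = -3 - 9 b$)
$\sqrt{12218 + B{\left(-205 \right)}} = \sqrt{12218 - -1842} = \sqrt{12218 + \left(-3 + 1845\right)} = \sqrt{12218 + 1842} = \sqrt{14060} = 2 \sqrt{3515}$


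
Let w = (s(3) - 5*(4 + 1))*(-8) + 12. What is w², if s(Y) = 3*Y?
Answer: 19600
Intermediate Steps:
w = 140 (w = (3*3 - 5*(4 + 1))*(-8) + 12 = (9 - 5*5)*(-8) + 12 = (9 - 25)*(-8) + 12 = -16*(-8) + 12 = 128 + 12 = 140)
w² = 140² = 19600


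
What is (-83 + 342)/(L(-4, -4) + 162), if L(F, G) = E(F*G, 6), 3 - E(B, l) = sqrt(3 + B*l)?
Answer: 1295/822 + 259*sqrt(11)/9042 ≈ 1.6704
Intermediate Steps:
E(B, l) = 3 - sqrt(3 + B*l)
L(F, G) = 3 - sqrt(3 + 6*F*G) (L(F, G) = 3 - sqrt(3 + (F*G)*6) = 3 - sqrt(3 + 6*F*G))
(-83 + 342)/(L(-4, -4) + 162) = (-83 + 342)/((3 - sqrt(3 + 6*(-4)*(-4))) + 162) = 259/((3 - sqrt(3 + 96)) + 162) = 259/((3 - sqrt(99)) + 162) = 259/((3 - 3*sqrt(11)) + 162) = 259/(165 - 3*sqrt(11))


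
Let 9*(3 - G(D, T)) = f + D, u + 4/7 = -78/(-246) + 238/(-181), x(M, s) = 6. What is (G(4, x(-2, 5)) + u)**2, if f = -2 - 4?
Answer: 597207475264/218577755529 ≈ 2.7322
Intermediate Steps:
u = -81519/51947 (u = -4/7 + (-78/(-246) + 238/(-181)) = -4/7 + (-78*(-1/246) + 238*(-1/181)) = -4/7 + (13/41 - 238/181) = -4/7 - 7405/7421 = -81519/51947 ≈ -1.5693)
f = -6
G(D, T) = 11/3 - D/9 (G(D, T) = 3 - (-6 + D)/9 = 3 + (2/3 - D/9) = 11/3 - D/9)
(G(4, x(-2, 5)) + u)**2 = ((11/3 - 1/9*4) - 81519/51947)**2 = ((11/3 - 4/9) - 81519/51947)**2 = (29/9 - 81519/51947)**2 = (772792/467523)**2 = 597207475264/218577755529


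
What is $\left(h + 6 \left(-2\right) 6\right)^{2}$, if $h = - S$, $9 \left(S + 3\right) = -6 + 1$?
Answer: $\frac{379456}{81} \approx 4684.6$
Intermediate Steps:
$S = - \frac{32}{9}$ ($S = -3 + \frac{-6 + 1}{9} = -3 + \frac{1}{9} \left(-5\right) = -3 - \frac{5}{9} = - \frac{32}{9} \approx -3.5556$)
$h = \frac{32}{9}$ ($h = \left(-1\right) \left(- \frac{32}{9}\right) = \frac{32}{9} \approx 3.5556$)
$\left(h + 6 \left(-2\right) 6\right)^{2} = \left(\frac{32}{9} + 6 \left(-2\right) 6\right)^{2} = \left(\frac{32}{9} - 72\right)^{2} = \left(- \frac{616}{9}\right)^{2} = \frac{379456}{81}$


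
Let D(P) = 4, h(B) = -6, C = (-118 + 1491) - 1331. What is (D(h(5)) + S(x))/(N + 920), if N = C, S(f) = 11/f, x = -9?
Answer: 25/8658 ≈ 0.0028875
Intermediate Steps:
C = 42 (C = 1373 - 1331 = 42)
N = 42
(D(h(5)) + S(x))/(N + 920) = (4 + 11/(-9))/(42 + 920) = (4 + 11*(-1/9))/962 = (4 - 11/9)*(1/962) = (25/9)*(1/962) = 25/8658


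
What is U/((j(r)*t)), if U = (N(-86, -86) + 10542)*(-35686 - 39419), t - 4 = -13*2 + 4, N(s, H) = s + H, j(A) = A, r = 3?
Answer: 43268825/3 ≈ 1.4423e+7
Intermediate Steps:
N(s, H) = H + s
t = -18 (t = 4 + (-13*2 + 4) = 4 + (-26 + 4) = 4 - 22 = -18)
U = -778838850 (U = ((-86 - 86) + 10542)*(-35686 - 39419) = (-172 + 10542)*(-75105) = 10370*(-75105) = -778838850)
U/((j(r)*t)) = -778838850/(3*(-18)) = -778838850/(-54) = -778838850*(-1/54) = 43268825/3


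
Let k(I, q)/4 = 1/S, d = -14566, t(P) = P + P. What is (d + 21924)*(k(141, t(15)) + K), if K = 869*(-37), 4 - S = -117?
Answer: -28626365222/121 ≈ -2.3658e+8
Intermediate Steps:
S = 121 (S = 4 - 1*(-117) = 4 + 117 = 121)
t(P) = 2*P
K = -32153
k(I, q) = 4/121
(d + 21924)*(k(141, t(15)) + K) = (-14566 + 21924)*(4/121 - 32153) = 7358*(-3890509/121) = -28626365222/121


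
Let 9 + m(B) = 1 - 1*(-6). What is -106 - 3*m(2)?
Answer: -100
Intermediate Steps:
m(B) = -2 (m(B) = -9 + (1 - 1*(-6)) = -9 + (1 + 6) = -9 + 7 = -2)
-106 - 3*m(2) = -106 - 3*(-2) = -106 + 6 = -100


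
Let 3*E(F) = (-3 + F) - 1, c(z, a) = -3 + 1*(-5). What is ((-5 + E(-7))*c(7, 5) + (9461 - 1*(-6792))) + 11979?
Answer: 84904/3 ≈ 28301.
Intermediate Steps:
c(z, a) = -8 (c(z, a) = -3 - 5 = -8)
E(F) = -4/3 + F/3 (E(F) = ((-3 + F) - 1)/3 = (-4 + F)/3 = -4/3 + F/3)
((-5 + E(-7))*c(7, 5) + (9461 - 1*(-6792))) + 11979 = ((-5 + (-4/3 + (⅓)*(-7)))*(-8) + (9461 - 1*(-6792))) + 11979 = ((-5 + (-4/3 - 7/3))*(-8) + (9461 + 6792)) + 11979 = ((-5 - 11/3)*(-8) + 16253) + 11979 = (-26/3*(-8) + 16253) + 11979 = (208/3 + 16253) + 11979 = 48967/3 + 11979 = 84904/3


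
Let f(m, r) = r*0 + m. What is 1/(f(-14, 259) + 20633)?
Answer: 1/20619 ≈ 4.8499e-5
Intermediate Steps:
f(m, r) = m (f(m, r) = 0 + m = m)
1/(f(-14, 259) + 20633) = 1/(-14 + 20633) = 1/20619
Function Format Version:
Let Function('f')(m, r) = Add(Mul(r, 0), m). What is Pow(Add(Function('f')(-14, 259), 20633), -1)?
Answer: Rational(1, 20619) ≈ 4.8499e-5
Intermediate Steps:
Function('f')(m, r) = m (Function('f')(m, r) = Add(0, m) = m)
Pow(Add(Function('f')(-14, 259), 20633), -1) = Pow(Add(-14, 20633), -1) = Pow(20619, -1) = Rational(1, 20619)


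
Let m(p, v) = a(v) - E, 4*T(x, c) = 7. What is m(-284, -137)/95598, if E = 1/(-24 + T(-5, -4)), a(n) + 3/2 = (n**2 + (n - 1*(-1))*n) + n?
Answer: 2210911/5672148 ≈ 0.38978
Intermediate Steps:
T(x, c) = 7/4 (T(x, c) = (1/4)*7 = 7/4)
a(n) = -3/2 + n + n**2 + n*(1 + n) (a(n) = -3/2 + ((n**2 + (n - 1*(-1))*n) + n) = -3/2 + ((n**2 + (n + 1)*n) + n) = -3/2 + ((n**2 + (1 + n)*n) + n) = -3/2 + ((n**2 + n*(1 + n)) + n) = -3/2 + (n + n**2 + n*(1 + n)) = -3/2 + n + n**2 + n*(1 + n))
E = -4/89 (E = 1/(-24 + 7/4) = 1/(-89/4) = -4/89 ≈ -0.044944)
m(p, v) = -259/178 + 2*v + 2*v**2 (m(p, v) = (-3/2 + 2*v + 2*v**2) - 1*(-4/89) = (-3/2 + 2*v + 2*v**2) + 4/89 = -259/178 + 2*v + 2*v**2)
m(-284, -137)/95598 = (-259/178 + 2*(-137) + 2*(-137)**2)/95598 = (-259/178 - 274 + 2*18769)*(1/95598) = (-259/178 - 274 + 37538)*(1/95598) = (6632733/178)*(1/95598) = 2210911/5672148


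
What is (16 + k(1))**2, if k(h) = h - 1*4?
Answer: 169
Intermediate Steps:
k(h) = -4 + h (k(h) = h - 4 = -4 + h)
(16 + k(1))**2 = (16 + (-4 + 1))**2 = (16 - 3)**2 = 13**2 = 169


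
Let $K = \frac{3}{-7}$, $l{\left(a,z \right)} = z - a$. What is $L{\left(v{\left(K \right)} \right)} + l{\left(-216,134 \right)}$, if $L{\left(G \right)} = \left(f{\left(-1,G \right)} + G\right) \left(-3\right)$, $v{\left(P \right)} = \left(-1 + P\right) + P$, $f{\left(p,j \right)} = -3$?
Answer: $\frac{2552}{7} \approx 364.57$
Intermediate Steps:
$K = - \frac{3}{7}$ ($K = 3 \left(- \frac{1}{7}\right) = - \frac{3}{7} \approx -0.42857$)
$v{\left(P \right)} = -1 + 2 P$
$L{\left(G \right)} = 9 - 3 G$ ($L{\left(G \right)} = \left(-3 + G\right) \left(-3\right) = 9 - 3 G$)
$L{\left(v{\left(K \right)} \right)} + l{\left(-216,134 \right)} = \left(9 - 3 \left(-1 + 2 \left(- \frac{3}{7}\right)\right)\right) + \left(134 - -216\right) = \left(9 - 3 \left(-1 - \frac{6}{7}\right)\right) + \left(134 + 216\right) = \left(9 - - \frac{39}{7}\right) + 350 = \left(9 + \frac{39}{7}\right) + 350 = \frac{102}{7} + 350 = \frac{2552}{7}$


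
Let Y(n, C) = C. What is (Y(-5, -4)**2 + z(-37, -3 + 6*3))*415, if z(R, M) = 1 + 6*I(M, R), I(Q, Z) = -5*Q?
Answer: -179695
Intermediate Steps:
z(R, M) = 1 - 30*M (z(R, M) = 1 + 6*(-5*M) = 1 - 30*M)
(Y(-5, -4)**2 + z(-37, -3 + 6*3))*415 = ((-4)**2 + (1 - 30*(-3 + 6*3)))*415 = (16 + (1 - 30*(-3 + 18)))*415 = (16 + (1 - 30*15))*415 = (16 + (1 - 450))*415 = (16 - 449)*415 = -433*415 = -179695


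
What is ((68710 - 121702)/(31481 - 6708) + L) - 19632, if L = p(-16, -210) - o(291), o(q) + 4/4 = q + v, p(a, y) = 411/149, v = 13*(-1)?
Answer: -73485356998/3691177 ≈ -19908.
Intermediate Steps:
v = -13
p(a, y) = 411/149 (p(a, y) = 411*(1/149) = 411/149)
o(q) = -14 + q (o(q) = -1 + (q - 13) = -1 + (-13 + q) = -14 + q)
L = -40862/149 (L = 411/149 - (-14 + 291) = 411/149 - 1*277 = 411/149 - 277 = -40862/149 ≈ -274.24)
((68710 - 121702)/(31481 - 6708) + L) - 19632 = ((68710 - 121702)/(31481 - 6708) - 40862/149) - 19632 = (-52992/24773 - 40862/149) - 19632 = -1020170134/3691177 - 19632 = -73485356998/3691177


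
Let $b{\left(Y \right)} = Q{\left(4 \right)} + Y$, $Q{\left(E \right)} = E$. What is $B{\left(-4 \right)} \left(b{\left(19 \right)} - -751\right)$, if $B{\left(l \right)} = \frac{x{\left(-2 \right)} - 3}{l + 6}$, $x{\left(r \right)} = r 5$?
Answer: $-5031$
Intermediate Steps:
$x{\left(r \right)} = 5 r$
$B{\left(l \right)} = - \frac{13}{6 + l}$ ($B{\left(l \right)} = \frac{5 \left(-2\right) - 3}{l + 6} = \frac{-10 - 3}{6 + l} = - \frac{13}{6 + l}$)
$b{\left(Y \right)} = 4 + Y$
$B{\left(-4 \right)} \left(b{\left(19 \right)} - -751\right) = - \frac{13}{6 - 4} \left(\left(4 + 19\right) - -751\right) = - \frac{13}{2} \left(23 + 751\right) = \left(-13\right) \frac{1}{2} \cdot 774 = \left(- \frac{13}{2}\right) 774 = -5031$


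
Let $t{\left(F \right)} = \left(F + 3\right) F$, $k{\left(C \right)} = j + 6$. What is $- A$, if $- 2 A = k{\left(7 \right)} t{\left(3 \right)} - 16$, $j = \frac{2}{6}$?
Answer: $49$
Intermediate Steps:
$j = \frac{1}{3}$ ($j = 2 \cdot \frac{1}{6} = \frac{1}{3} \approx 0.33333$)
$k{\left(C \right)} = \frac{19}{3}$ ($k{\left(C \right)} = \frac{1}{3} + 6 = \frac{19}{3}$)
$t{\left(F \right)} = F \left(3 + F\right)$ ($t{\left(F \right)} = \left(3 + F\right) F = F \left(3 + F\right)$)
$A = -49$ ($A = - \frac{\frac{19 \cdot 3 \left(3 + 3\right)}{3} - 16}{2} = - \frac{\frac{19 \cdot 3 \cdot 6}{3} - 16}{2} = - \frac{\frac{19}{3} \cdot 18 - 16}{2} = - \frac{114 - 16}{2} = \left(- \frac{1}{2}\right) 98 = -49$)
$- A = \left(-1\right) \left(-49\right) = 49$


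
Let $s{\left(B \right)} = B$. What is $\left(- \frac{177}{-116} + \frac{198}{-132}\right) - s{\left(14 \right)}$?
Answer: $- \frac{1621}{116} \approx -13.974$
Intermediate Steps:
$\left(- \frac{177}{-116} + \frac{198}{-132}\right) - s{\left(14 \right)} = \left(- \frac{177}{-116} + \frac{198}{-132}\right) - 14 = \left(\left(-177\right) \left(- \frac{1}{116}\right) + 198 \left(- \frac{1}{132}\right)\right) - 14 = \left(\frac{177}{116} - \frac{3}{2}\right) - 14 = \frac{3}{116} - 14 = - \frac{1621}{116}$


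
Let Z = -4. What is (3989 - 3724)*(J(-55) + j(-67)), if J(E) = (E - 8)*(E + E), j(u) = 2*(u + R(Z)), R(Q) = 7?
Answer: 1804650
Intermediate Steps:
j(u) = 14 + 2*u (j(u) = 2*(u + 7) = 2*(7 + u) = 14 + 2*u)
J(E) = 2*E*(-8 + E) (J(E) = (-8 + E)*(2*E) = 2*E*(-8 + E))
(3989 - 3724)*(J(-55) + j(-67)) = (3989 - 3724)*(2*(-55)*(-8 - 55) + (14 + 2*(-67))) = 265*(2*(-55)*(-63) + (14 - 134)) = 265*(6930 - 120) = 265*6810 = 1804650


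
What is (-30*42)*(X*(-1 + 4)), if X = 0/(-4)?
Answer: 0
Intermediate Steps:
X = 0 (X = 0*(-¼) = 0)
(-30*42)*(X*(-1 + 4)) = (-30*42)*(0*(-1 + 4)) = -0*3 = -1260*0 = 0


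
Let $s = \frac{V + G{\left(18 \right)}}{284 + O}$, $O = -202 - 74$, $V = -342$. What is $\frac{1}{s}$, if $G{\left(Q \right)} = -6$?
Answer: $- \frac{2}{87} \approx -0.022988$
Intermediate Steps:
$O = -276$
$s = - \frac{87}{2}$ ($s = \frac{-342 - 6}{284 - 276} = - \frac{348}{8} = \left(-348\right) \frac{1}{8} = - \frac{87}{2} \approx -43.5$)
$\frac{1}{s} = \frac{1}{- \frac{87}{2}} = - \frac{2}{87}$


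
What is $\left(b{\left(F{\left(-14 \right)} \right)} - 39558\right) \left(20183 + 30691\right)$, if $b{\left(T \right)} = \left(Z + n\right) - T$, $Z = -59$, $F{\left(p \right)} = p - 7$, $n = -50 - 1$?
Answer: $-2017001478$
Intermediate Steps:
$n = -51$
$F{\left(p \right)} = -7 + p$ ($F{\left(p \right)} = p - 7 = -7 + p$)
$b{\left(T \right)} = -110 - T$ ($b{\left(T \right)} = \left(-59 - 51\right) - T = -110 - T$)
$\left(b{\left(F{\left(-14 \right)} \right)} - 39558\right) \left(20183 + 30691\right) = \left(\left(-110 - \left(-7 - 14\right)\right) - 39558\right) \left(20183 + 30691\right) = \left(\left(-110 - -21\right) - 39558\right) 50874 = \left(\left(-110 + 21\right) - 39558\right) 50874 = \left(-89 - 39558\right) 50874 = \left(-39647\right) 50874 = -2017001478$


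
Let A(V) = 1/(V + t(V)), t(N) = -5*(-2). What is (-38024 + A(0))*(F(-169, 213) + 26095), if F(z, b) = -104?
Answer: -9882791849/10 ≈ -9.8828e+8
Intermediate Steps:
t(N) = 10
A(V) = 1/(10 + V) (A(V) = 1/(V + 10) = 1/(10 + V))
(-38024 + A(0))*(F(-169, 213) + 26095) = (-38024 + 1/(10 + 0))*(-104 + 26095) = (-38024 + 1/10)*25991 = -380239/10*25991 = -9882791849/10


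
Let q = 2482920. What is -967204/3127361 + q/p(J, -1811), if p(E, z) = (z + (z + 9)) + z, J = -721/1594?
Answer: -323759720359/706783586 ≈ -458.07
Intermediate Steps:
J = -721/1594 (J = -721*1/1594 = -721/1594 ≈ -0.45232)
p(E, z) = 9 + 3*z (p(E, z) = (z + (9 + z)) + z = (9 + 2*z) + z = 9 + 3*z)
-967204/3127361 + q/p(J, -1811) = -967204/3127361 + 2482920/(9 + 3*(-1811)) = -967204*1/3127361 + 2482920/(9 - 5433) = -967204/3127361 + 2482920/(-5424) = -967204/3127361 + 2482920*(-1/5424) = -967204/3127361 - 103455/226 = -323759720359/706783586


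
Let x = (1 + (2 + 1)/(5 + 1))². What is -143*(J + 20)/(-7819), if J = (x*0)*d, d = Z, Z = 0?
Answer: 2860/7819 ≈ 0.36578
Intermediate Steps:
x = 9/4 (x = (1 + 3/6)² = (1 + 3*(⅙))² = (1 + ½)² = (3/2)² = 9/4 ≈ 2.2500)
d = 0
J = 0 (J = ((9/4)*0)*0 = 0*0 = 0)
-143*(J + 20)/(-7819) = -143*(0 + 20)/(-7819) = -143*20*(-1/7819) = -2860*(-1/7819) = 2860/7819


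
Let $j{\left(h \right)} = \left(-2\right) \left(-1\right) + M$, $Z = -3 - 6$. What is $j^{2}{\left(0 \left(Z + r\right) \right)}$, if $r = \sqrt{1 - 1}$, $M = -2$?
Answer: $0$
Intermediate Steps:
$r = 0$ ($r = \sqrt{0} = 0$)
$Z = -9$ ($Z = -3 - 6 = -9$)
$j{\left(h \right)} = 0$ ($j{\left(h \right)} = \left(-2\right) \left(-1\right) - 2 = 2 - 2 = 0$)
$j^{2}{\left(0 \left(Z + r\right) \right)} = 0^{2} = 0$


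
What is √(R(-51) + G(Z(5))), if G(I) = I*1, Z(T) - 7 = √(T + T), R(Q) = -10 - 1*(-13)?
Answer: √(10 + √10) ≈ 3.6280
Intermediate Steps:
R(Q) = 3 (R(Q) = -10 + 13 = 3)
Z(T) = 7 + √2*√T (Z(T) = 7 + √(T + T) = 7 + √(2*T) = 7 + √2*√T)
G(I) = I
√(R(-51) + G(Z(5))) = √(3 + (7 + √2*√5)) = √(3 + (7 + √10)) = √(10 + √10)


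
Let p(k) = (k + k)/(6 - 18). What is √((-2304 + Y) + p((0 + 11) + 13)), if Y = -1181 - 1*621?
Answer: I*√4110 ≈ 64.109*I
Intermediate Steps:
Y = -1802 (Y = -1181 - 621 = -1802)
p(k) = -k/6 (p(k) = (2*k)/(-12) = (2*k)*(-1/12) = -k/6)
√((-2304 + Y) + p((0 + 11) + 13)) = √((-2304 - 1802) - ((0 + 11) + 13)/6) = √(-4106 - (11 + 13)/6) = √(-4106 - ⅙*24) = √(-4106 - 4) = √(-4110) = I*√4110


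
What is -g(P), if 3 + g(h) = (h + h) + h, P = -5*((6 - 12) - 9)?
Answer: -222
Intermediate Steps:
P = 75 (P = -5*(-6 - 9) = -5*(-15) = 75)
g(h) = -3 + 3*h (g(h) = -3 + ((h + h) + h) = -3 + (2*h + h) = -3 + 3*h)
-g(P) = -(-3 + 3*75) = -(-3 + 225) = -1*222 = -222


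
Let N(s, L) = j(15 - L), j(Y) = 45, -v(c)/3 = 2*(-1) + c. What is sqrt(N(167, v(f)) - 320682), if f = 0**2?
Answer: I*sqrt(320637) ≈ 566.25*I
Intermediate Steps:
f = 0
v(c) = 6 - 3*c (v(c) = -3*(2*(-1) + c) = -3*(-2 + c) = 6 - 3*c)
N(s, L) = 45
sqrt(N(167, v(f)) - 320682) = sqrt(45 - 320682) = sqrt(-320637) = I*sqrt(320637)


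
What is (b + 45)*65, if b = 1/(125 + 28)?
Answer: 447590/153 ≈ 2925.4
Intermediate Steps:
b = 1/153 ≈ 0.0065359
(b + 45)*65 = (1/153 + 45)*65 = (6886/153)*65 = 447590/153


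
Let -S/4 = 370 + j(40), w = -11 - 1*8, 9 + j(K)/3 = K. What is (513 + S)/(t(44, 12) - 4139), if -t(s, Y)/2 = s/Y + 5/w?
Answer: 76323/236311 ≈ 0.32298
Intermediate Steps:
j(K) = -27 + 3*K
w = -19 (w = -11 - 8 = -19)
t(s, Y) = 10/19 - 2*s/Y (t(s, Y) = -2*(s/Y + 5/(-19)) = -2*(s/Y + 5*(-1/19)) = -2*(s/Y - 5/19) = -2*(-5/19 + s/Y) = 10/19 - 2*s/Y)
S = -1852 (S = -4*(370 + (-27 + 3*40)) = -4*(370 + (-27 + 120)) = -4*(370 + 93) = -4*463 = -1852)
(513 + S)/(t(44, 12) - 4139) = (513 - 1852)/((10/19 - 2*44/12) - 4139) = -1339/((10/19 - 2*44*1/12) - 4139) = -1339/((10/19 - 22/3) - 4139) = -1339/(-388/57 - 4139) = -1339/(-236311/57) = -1339*(-57/236311) = 76323/236311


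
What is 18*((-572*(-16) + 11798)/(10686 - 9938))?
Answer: 94275/187 ≈ 504.14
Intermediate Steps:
18*((-572*(-16) + 11798)/(10686 - 9938)) = 18*((9152 + 11798)/748) = 18*(20950*(1/748)) = 18*(10475/374) = 94275/187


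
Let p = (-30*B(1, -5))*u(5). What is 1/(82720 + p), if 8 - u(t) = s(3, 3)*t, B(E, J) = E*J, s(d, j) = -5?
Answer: 1/87670 ≈ 1.1406e-5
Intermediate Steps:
u(t) = 8 + 5*t (u(t) = 8 - (-5)*t = 8 + 5*t)
p = 4950 (p = (-30*(-5))*(8 + 5*5) = (-30*(-5))*(8 + 25) = 150*33 = 4950)
1/(82720 + p) = 1/(82720 + 4950) = 1/87670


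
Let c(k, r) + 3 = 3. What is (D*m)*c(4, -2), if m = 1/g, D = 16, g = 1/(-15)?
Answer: 0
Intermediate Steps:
c(k, r) = 0 (c(k, r) = -3 + 3 = 0)
g = -1/15 ≈ -0.066667
m = -15 (m = 1/(-1/15) = -15)
(D*m)*c(4, -2) = (16*(-15))*0 = -240*0 = 0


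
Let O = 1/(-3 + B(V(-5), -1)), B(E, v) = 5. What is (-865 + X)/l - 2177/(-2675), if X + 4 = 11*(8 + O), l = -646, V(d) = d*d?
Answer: 6961609/3456100 ≈ 2.0143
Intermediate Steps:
V(d) = d²
O = ½ (O = 1/(-3 + 5) = 1/2 = ½ ≈ 0.50000)
X = 179/2 (X = -4 + 11*(8 + ½) = -4 + 11*(17/2) = -4 + 187/2 = 179/2 ≈ 89.500)
(-865 + X)/l - 2177/(-2675) = (-865 + 179/2)/(-646) - 2177/(-2675) = -1551/2*(-1/646) - 2177*(-1/2675) = 1551/1292 + 2177/2675 = 6961609/3456100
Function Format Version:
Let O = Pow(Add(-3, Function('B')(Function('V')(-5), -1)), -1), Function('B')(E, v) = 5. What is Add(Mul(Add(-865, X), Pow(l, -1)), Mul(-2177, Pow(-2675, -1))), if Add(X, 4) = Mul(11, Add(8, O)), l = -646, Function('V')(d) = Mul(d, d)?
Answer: Rational(6961609, 3456100) ≈ 2.0143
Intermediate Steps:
Function('V')(d) = Pow(d, 2)
O = Rational(1, 2) (O = Pow(Add(-3, 5), -1) = Pow(2, -1) = Rational(1, 2) ≈ 0.50000)
X = Rational(179, 2) (X = Add(-4, Mul(11, Add(8, Rational(1, 2)))) = Add(-4, Mul(11, Rational(17, 2))) = Add(-4, Rational(187, 2)) = Rational(179, 2) ≈ 89.500)
Add(Mul(Add(-865, X), Pow(l, -1)), Mul(-2177, Pow(-2675, -1))) = Add(Mul(Add(-865, Rational(179, 2)), Pow(-646, -1)), Mul(-2177, Pow(-2675, -1))) = Add(Mul(Rational(-1551, 2), Rational(-1, 646)), Mul(-2177, Rational(-1, 2675))) = Add(Rational(1551, 1292), Rational(2177, 2675)) = Rational(6961609, 3456100)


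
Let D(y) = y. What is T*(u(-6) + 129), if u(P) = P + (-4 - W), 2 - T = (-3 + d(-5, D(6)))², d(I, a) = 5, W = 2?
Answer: -234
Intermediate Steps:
T = -2 (T = 2 - (-3 + 5)² = 2 - 1*2² = 2 - 1*4 = 2 - 4 = -2)
u(P) = -6 + P (u(P) = P + (-4 - 1*2) = P + (-4 - 2) = P - 6 = -6 + P)
T*(u(-6) + 129) = -2*((-6 - 6) + 129) = -2*(-12 + 129) = -2*117 = -234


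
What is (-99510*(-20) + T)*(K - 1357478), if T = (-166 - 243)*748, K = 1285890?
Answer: -120573377584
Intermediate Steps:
T = -305932 (T = -409*748 = -305932)
(-99510*(-20) + T)*(K - 1357478) = (-99510*(-20) - 305932)*(1285890 - 1357478) = (1990200 - 305932)*(-71588) = 1684268*(-71588) = -120573377584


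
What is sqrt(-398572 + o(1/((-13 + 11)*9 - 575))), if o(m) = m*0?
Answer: 2*I*sqrt(99643) ≈ 631.33*I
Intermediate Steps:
o(m) = 0
sqrt(-398572 + o(1/((-13 + 11)*9 - 575))) = sqrt(-398572 + 0) = sqrt(-398572) = 2*I*sqrt(99643)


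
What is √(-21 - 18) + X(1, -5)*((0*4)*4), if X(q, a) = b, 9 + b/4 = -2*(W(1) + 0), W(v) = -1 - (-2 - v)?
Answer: I*√39 ≈ 6.245*I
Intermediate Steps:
W(v) = 1 + v (W(v) = -1 + (2 + v) = 1 + v)
b = -52 (b = -36 + 4*(-2*((1 + 1) + 0)) = -36 + 4*(-2*(2 + 0)) = -36 + 4*(-2*2) = -36 + 4*(-4) = -36 - 16 = -52)
X(q, a) = -52
√(-21 - 18) + X(1, -5)*((0*4)*4) = √(-21 - 18) - 52*0*4*4 = √(-39) - 0*4 = I*√39 - 52*0 = I*√39 + 0 = I*√39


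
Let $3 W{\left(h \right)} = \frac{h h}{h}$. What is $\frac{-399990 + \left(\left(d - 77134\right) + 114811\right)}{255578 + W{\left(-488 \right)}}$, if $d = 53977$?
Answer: $- \frac{462504}{383123} \approx -1.2072$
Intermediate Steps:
$W{\left(h \right)} = \frac{h}{3}$ ($W{\left(h \right)} = \frac{h h \frac{1}{h}}{3} = \frac{h^{2} \frac{1}{h}}{3} = \frac{h}{3}$)
$\frac{-399990 + \left(\left(d - 77134\right) + 114811\right)}{255578 + W{\left(-488 \right)}} = \frac{-399990 + \left(\left(53977 - 77134\right) + 114811\right)}{255578 + \frac{1}{3} \left(-488\right)} = \frac{-399990 + \left(-23157 + 114811\right)}{255578 - \frac{488}{3}} = \frac{-399990 + 91654}{\frac{766246}{3}} = \left(-308336\right) \frac{3}{766246} = - \frac{462504}{383123}$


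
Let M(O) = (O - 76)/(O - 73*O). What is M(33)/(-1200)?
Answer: -43/2851200 ≈ -1.5081e-5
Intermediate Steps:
M(O) = -(-76 + O)/(72*O) (M(O) = (-76 + O)/((-72*O)) = (-76 + O)*(-1/(72*O)) = -(-76 + O)/(72*O))
M(33)/(-1200) = ((1/72)*(76 - 1*33)/33)/(-1200) = ((1/72)*(1/33)*(76 - 33))*(-1/1200) = ((1/72)*(1/33)*43)*(-1/1200) = (43/2376)*(-1/1200) = -43/2851200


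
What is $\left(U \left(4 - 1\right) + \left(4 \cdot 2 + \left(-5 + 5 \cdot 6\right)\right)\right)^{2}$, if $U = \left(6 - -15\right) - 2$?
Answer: $8100$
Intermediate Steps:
$U = 19$ ($U = \left(6 + 15\right) - 2 = 21 - 2 = 19$)
$\left(U \left(4 - 1\right) + \left(4 \cdot 2 + \left(-5 + 5 \cdot 6\right)\right)\right)^{2} = \left(19 \left(4 - 1\right) + \left(4 \cdot 2 + \left(-5 + 5 \cdot 6\right)\right)\right)^{2} = \left(19 \cdot 3 + \left(8 + \left(-5 + 30\right)\right)\right)^{2} = \left(57 + \left(8 + 25\right)\right)^{2} = \left(57 + 33\right)^{2} = 90^{2} = 8100$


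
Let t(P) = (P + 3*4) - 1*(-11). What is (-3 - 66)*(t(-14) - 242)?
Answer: 16077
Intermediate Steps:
t(P) = 23 + P (t(P) = (P + 12) + 11 = (12 + P) + 11 = 23 + P)
(-3 - 66)*(t(-14) - 242) = (-3 - 66)*((23 - 14) - 242) = -69*(9 - 242) = -69*(-233) = 16077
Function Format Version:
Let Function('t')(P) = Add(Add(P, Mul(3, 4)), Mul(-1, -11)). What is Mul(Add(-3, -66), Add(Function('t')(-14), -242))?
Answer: 16077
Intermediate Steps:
Function('t')(P) = Add(23, P) (Function('t')(P) = Add(Add(P, 12), 11) = Add(Add(12, P), 11) = Add(23, P))
Mul(Add(-3, -66), Add(Function('t')(-14), -242)) = Mul(Add(-3, -66), Add(Add(23, -14), -242)) = Mul(-69, Add(9, -242)) = Mul(-69, -233) = 16077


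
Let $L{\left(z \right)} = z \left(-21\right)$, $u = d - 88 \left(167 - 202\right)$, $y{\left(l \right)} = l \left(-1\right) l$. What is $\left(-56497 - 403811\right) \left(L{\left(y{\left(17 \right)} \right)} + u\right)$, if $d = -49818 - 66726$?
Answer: $49434777660$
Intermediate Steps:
$y{\left(l \right)} = - l^{2}$ ($y{\left(l \right)} = - l l = - l^{2}$)
$d = -116544$ ($d = -49818 - 66726 = -116544$)
$u = -113464$ ($u = -116544 - 88 \left(167 - 202\right) = -116544 - 88 \left(-35\right) = -116544 - -3080 = -116544 + 3080 = -113464$)
$L{\left(z \right)} = - 21 z$
$\left(-56497 - 403811\right) \left(L{\left(y{\left(17 \right)} \right)} + u\right) = \left(-56497 - 403811\right) \left(- 21 \left(- 17^{2}\right) - 113464\right) = - 460308 \left(- 21 \left(\left(-1\right) 289\right) - 113464\right) = - 460308 \left(\left(-21\right) \left(-289\right) - 113464\right) = - 460308 \left(6069 - 113464\right) = \left(-460308\right) \left(-107395\right) = 49434777660$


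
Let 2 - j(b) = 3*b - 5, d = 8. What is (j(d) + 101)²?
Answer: 7056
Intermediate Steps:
j(b) = 7 - 3*b (j(b) = 2 - (3*b - 5) = 2 - (-5 + 3*b) = 2 + (5 - 3*b) = 7 - 3*b)
(j(d) + 101)² = ((7 - 3*8) + 101)² = ((7 - 24) + 101)² = (-17 + 101)² = 84² = 7056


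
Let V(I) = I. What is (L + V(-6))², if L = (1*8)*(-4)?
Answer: 1444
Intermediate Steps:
L = -32 (L = 8*(-4) = -32)
(L + V(-6))² = (-32 - 6)² = (-38)² = 1444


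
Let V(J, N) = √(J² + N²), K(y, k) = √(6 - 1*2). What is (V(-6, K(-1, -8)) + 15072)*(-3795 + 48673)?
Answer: 676401216 + 89756*√10 ≈ 6.7668e+8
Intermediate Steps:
K(y, k) = 2 (K(y, k) = √(6 - 2) = √4 = 2)
(V(-6, K(-1, -8)) + 15072)*(-3795 + 48673) = (√((-6)² + 2²) + 15072)*(-3795 + 48673) = (√(36 + 4) + 15072)*44878 = (√40 + 15072)*44878 = (2*√10 + 15072)*44878 = (15072 + 2*√10)*44878 = 676401216 + 89756*√10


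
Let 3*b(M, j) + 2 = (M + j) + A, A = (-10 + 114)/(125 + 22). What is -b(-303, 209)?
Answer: 14008/441 ≈ 31.764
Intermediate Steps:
A = 104/147 ≈ 0.70748
b(M, j) = -190/441 + M/3 + j/3 (b(M, j) = -⅔ + ((M + j) + 104/147)/3 = -⅔ + (104/147 + M + j)/3 = -⅔ + (104/441 + M/3 + j/3) = -190/441 + M/3 + j/3)
-b(-303, 209) = -(-190/441 + (⅓)*(-303) + (⅓)*209) = -(-190/441 - 101 + 209/3) = -1*(-14008/441) = 14008/441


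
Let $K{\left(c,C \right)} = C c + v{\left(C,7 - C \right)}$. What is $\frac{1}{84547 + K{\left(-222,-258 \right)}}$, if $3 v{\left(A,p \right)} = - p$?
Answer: $\frac{3}{425204} \approx 7.0554 \cdot 10^{-6}$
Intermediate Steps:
$v{\left(A,p \right)} = - \frac{p}{3}$ ($v{\left(A,p \right)} = \frac{\left(-1\right) p}{3} = - \frac{p}{3}$)
$K{\left(c,C \right)} = - \frac{7}{3} + \frac{C}{3} + C c$ ($K{\left(c,C \right)} = C c - \frac{7 - C}{3} = C c + \left(- \frac{7}{3} + \frac{C}{3}\right) = - \frac{7}{3} + \frac{C}{3} + C c$)
$\frac{1}{84547 + K{\left(-222,-258 \right)}} = \frac{1}{84547 - - \frac{171563}{3}} = \frac{1}{84547 + \frac{171563}{3}} = \frac{1}{\frac{425204}{3}} = \frac{3}{425204}$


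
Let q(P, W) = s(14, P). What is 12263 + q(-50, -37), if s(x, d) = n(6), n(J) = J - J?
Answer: 12263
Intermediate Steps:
n(J) = 0
s(x, d) = 0
q(P, W) = 0
12263 + q(-50, -37) = 12263 + 0 = 12263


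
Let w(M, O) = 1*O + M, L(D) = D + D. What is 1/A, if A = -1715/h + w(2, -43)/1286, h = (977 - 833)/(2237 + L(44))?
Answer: -30864/854628359 ≈ -3.6114e-5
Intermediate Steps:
L(D) = 2*D
h = 48/775 (h = (977 - 833)/(2237 + 2*44) = 144/(2237 + 88) = 144/2325 = 144*(1/2325) = 48/775 ≈ 0.061935)
w(M, O) = M + O (w(M, O) = O + M = M + O)
A = -854628359/30864 (A = -1715/48/775 + (2 - 43)/1286 = -1715*775/48 - 41*1/1286 = -1329125/48 - 41/1286 = -854628359/30864 ≈ -27690.)
1/A = 1/(-854628359/30864) = -30864/854628359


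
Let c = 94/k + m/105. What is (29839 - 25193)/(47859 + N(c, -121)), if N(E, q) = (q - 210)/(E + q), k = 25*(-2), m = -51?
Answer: 50151247/516642938 ≈ 0.097071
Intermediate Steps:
k = -50
c = -414/175 (c = 94/(-50) - 51/105 = 94*(-1/50) - 51*1/105 = -47/25 - 17/35 = -414/175 ≈ -2.3657)
N(E, q) = (-210 + q)/(E + q)
(29839 - 25193)/(47859 + N(c, -121)) = (29839 - 25193)/(47859 + (-210 - 121)/(-414/175 - 121)) = 4646/(47859 - 331/(-21589/175)) = 4646/(47859 - 175/21589*(-331)) = 4646/(47859 + 57925/21589) = 4646/(1033285876/21589) = 4646*(21589/1033285876) = 50151247/516642938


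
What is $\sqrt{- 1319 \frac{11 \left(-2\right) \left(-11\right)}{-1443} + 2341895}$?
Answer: $\frac{\sqrt{4876869124569}}{1443} \approx 1530.4$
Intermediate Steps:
$\sqrt{- 1319 \frac{11 \left(-2\right) \left(-11\right)}{-1443} + 2341895} = \sqrt{- 1319 \left(-22\right) \left(-11\right) \left(- \frac{1}{1443}\right) + 2341895} = \sqrt{- 1319 \cdot 242 \left(- \frac{1}{1443}\right) + 2341895} = \sqrt{\left(-1319\right) \left(- \frac{242}{1443}\right) + 2341895} = \sqrt{\frac{319198}{1443} + 2341895} = \sqrt{\frac{3379673683}{1443}} = \frac{\sqrt{4876869124569}}{1443}$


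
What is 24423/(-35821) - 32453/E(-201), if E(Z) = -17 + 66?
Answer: -1163695640/1755229 ≈ -662.99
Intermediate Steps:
E(Z) = 49
24423/(-35821) - 32453/E(-201) = 24423/(-35821) - 32453/49 = 24423*(-1/35821) - 32453*1/49 = -24423/35821 - 32453/49 = -1163695640/1755229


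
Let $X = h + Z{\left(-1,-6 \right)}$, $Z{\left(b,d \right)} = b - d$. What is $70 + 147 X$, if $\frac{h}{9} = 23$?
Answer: $31234$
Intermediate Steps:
$h = 207$ ($h = 9 \cdot 23 = 207$)
$X = 212$ ($X = 207 - -5 = 207 + \left(-1 + 6\right) = 207 + 5 = 212$)
$70 + 147 X = 70 + 147 \cdot 212 = 70 + 31164 = 31234$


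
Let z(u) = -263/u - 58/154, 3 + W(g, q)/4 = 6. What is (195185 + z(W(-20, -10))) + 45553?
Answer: 222421313/924 ≈ 2.4072e+5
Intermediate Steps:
W(g, q) = 12 (W(g, q) = -12 + 4*6 = -12 + 24 = 12)
z(u) = -29/77 - 263/u (z(u) = -263/u - 58*1/154 = -263/u - 29/77 = -29/77 - 263/u)
(195185 + z(W(-20, -10))) + 45553 = (195185 + (-29/77 - 263/12)) + 45553 = (195185 - 20599/924) + 45553 = 180330341/924 + 45553 = 222421313/924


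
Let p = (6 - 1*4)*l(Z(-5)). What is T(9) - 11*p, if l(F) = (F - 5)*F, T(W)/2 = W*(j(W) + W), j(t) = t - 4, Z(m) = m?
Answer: -848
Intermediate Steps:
j(t) = -4 + t
T(W) = 2*W*(-4 + 2*W) (T(W) = 2*(W*((-4 + W) + W)) = 2*(W*(-4 + 2*W)) = 2*W*(-4 + 2*W))
l(F) = F*(-5 + F) (l(F) = (-5 + F)*F = F*(-5 + F))
p = 100 (p = (6 - 1*4)*(-5*(-5 - 5)) = (6 - 4)*(-5*(-10)) = 2*50 = 100)
T(9) - 11*p = 4*9*(-2 + 9) - 11*100 = 4*9*7 - 1100 = 252 - 1100 = -848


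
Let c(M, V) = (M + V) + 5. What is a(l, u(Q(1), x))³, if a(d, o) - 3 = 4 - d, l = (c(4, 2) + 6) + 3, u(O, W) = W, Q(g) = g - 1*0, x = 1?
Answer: -2197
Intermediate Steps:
c(M, V) = 5 + M + V
Q(g) = g (Q(g) = g + 0 = g)
l = 20 (l = ((5 + 4 + 2) + 6) + 3 = (11 + 6) + 3 = 17 + 3 = 20)
a(d, o) = 7 - d (a(d, o) = 3 + (4 - d) = 7 - d)
a(l, u(Q(1), x))³ = (7 - 1*20)³ = (7 - 20)³ = (-13)³ = -2197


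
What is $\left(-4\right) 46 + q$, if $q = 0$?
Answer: $-184$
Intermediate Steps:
$\left(-4\right) 46 + q = \left(-4\right) 46 + 0 = -184 + 0 = -184$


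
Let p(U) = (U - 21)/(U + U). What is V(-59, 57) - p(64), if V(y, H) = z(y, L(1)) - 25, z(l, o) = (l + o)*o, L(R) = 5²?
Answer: -112043/128 ≈ -875.34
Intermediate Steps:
L(R) = 25
z(l, o) = o*(l + o)
p(U) = (-21 + U)/(2*U) (p(U) = (-21 + U)/((2*U)) = (-21 + U)*(1/(2*U)) = (-21 + U)/(2*U))
V(y, H) = 600 + 25*y (V(y, H) = 25*(y + 25) - 25 = 25*(25 + y) - 25 = (625 + 25*y) - 25 = 600 + 25*y)
V(-59, 57) - p(64) = (600 + 25*(-59)) - (-21 + 64)/(2*64) = (600 - 1475) - 43/(2*64) = -875 - 1*43/128 = -875 - 43/128 = -112043/128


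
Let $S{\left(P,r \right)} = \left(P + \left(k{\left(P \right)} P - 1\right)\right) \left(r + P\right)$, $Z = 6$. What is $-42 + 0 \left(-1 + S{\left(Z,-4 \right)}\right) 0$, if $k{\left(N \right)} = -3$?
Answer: $-42$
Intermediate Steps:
$S{\left(P,r \right)} = \left(-1 - 2 P\right) \left(P + r\right)$ ($S{\left(P,r \right)} = \left(P - \left(1 + 3 P\right)\right) \left(r + P\right) = \left(P - \left(1 + 3 P\right)\right) \left(P + r\right) = \left(-1 - 2 P\right) \left(P + r\right)$)
$-42 + 0 \left(-1 + S{\left(Z,-4 \right)}\right) 0 = -42 + 0 \left(-1 - \left(2 - 48 + 72\right)\right) 0 = -42 + 0 \left(-1 + \left(-6 + 4 - 72 + 48\right)\right) 0 = -42 + 0 \left(-1 - 26\right) 0 = -42 + 0 \left(\left(-27\right) 0\right) = -42 + 0 \cdot 0 = -42 + 0 = -42$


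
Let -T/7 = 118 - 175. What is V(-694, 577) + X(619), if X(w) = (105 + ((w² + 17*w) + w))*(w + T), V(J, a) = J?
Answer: 401506650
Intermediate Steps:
T = 399 (T = -7*(118 - 175) = -7*(-57) = 399)
X(w) = (399 + w)*(105 + w² + 18*w) (X(w) = (105 + ((w² + 17*w) + w))*(w + 399) = (105 + (w² + 18*w))*(399 + w) = (105 + w² + 18*w)*(399 + w) = (399 + w)*(105 + w² + 18*w))
V(-694, 577) + X(619) = -694 + (41895 + 619³ + 417*619² + 7287*619) = -694 + (41895 + 237176659 + 417*383161 + 4510653) = -694 + (41895 + 237176659 + 159778137 + 4510653) = -694 + 401507344 = 401506650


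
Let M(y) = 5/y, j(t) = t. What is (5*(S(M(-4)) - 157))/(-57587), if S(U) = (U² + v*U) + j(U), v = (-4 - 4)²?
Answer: 18935/921392 ≈ 0.020550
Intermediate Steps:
v = 64 (v = (-8)² = 64)
S(U) = U² + 65*U (S(U) = (U² + 64*U) + U = U² + 65*U)
(5*(S(M(-4)) - 157))/(-57587) = (5*((5/(-4))*(65 + 5/(-4)) - 157))/(-57587) = (5*((5*(-¼))*(65 + 5*(-¼)) - 157))*(-1/57587) = (5*(-5*(65 - 5/4)/4 - 157))*(-1/57587) = (5*(-5/4*255/4 - 157))*(-1/57587) = (5*(-1275/16 - 157))*(-1/57587) = (5*(-3787/16))*(-1/57587) = -18935/16*(-1/57587) = 18935/921392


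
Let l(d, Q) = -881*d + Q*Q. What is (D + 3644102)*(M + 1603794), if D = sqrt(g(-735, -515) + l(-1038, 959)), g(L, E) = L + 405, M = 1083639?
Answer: 9793279970166 + 2687433*sqrt(1833829) ≈ 9.7969e+12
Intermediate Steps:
l(d, Q) = Q**2 - 881*d (l(d, Q) = -881*d + Q**2 = Q**2 - 881*d)
g(L, E) = 405 + L
D = sqrt(1833829) (D = sqrt((405 - 735) + (959**2 - 881*(-1038))) = sqrt(-330 + (919681 + 914478)) = sqrt(-330 + 1834159) = sqrt(1833829) ≈ 1354.2)
(D + 3644102)*(M + 1603794) = (sqrt(1833829) + 3644102)*(1083639 + 1603794) = (3644102 + sqrt(1833829))*2687433 = 9793279970166 + 2687433*sqrt(1833829)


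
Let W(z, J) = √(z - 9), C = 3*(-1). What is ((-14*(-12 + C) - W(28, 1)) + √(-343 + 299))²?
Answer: (-210 + √19 - 2*I*√11)² ≈ 42244.0 + 2728.1*I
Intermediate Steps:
C = -3
W(z, J) = √(-9 + z)
((-14*(-12 + C) - W(28, 1)) + √(-343 + 299))² = ((-14*(-12 - 3) - √(-9 + 28)) + √(-343 + 299))² = ((-14*(-15) - √19) + √(-44))² = ((210 - √19) + 2*I*√11)² = (210 - √19 + 2*I*√11)²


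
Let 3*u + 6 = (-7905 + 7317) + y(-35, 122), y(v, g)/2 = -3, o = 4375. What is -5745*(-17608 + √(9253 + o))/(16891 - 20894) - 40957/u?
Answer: -20067641129/800600 + 11490*√3407/4003 ≈ -24898.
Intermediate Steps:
y(v, g) = -6 (y(v, g) = 2*(-3) = -6)
u = -200 (u = -2 + ((-7905 + 7317) - 6)/3 = -2 + (-588 - 6)/3 = -2 + (⅓)*(-594) = -2 - 198 = -200)
-5745*(-17608 + √(9253 + o))/(16891 - 20894) - 40957/u = -5745*(-17608 + √(9253 + 4375))/(16891 - 20894) - 40957/(-200) = -(101157960/4003 - 11490*√3407/4003) - 40957*(-1/200) = -(101157960/4003 - 11490*√3407/4003) + 40957/200 = -5745*(17608/4003 - 2*√3407/4003) + 40957/200 = (-101157960/4003 + 11490*√3407/4003) + 40957/200 = -20067641129/800600 + 11490*√3407/4003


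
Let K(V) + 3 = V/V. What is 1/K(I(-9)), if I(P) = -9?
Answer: -1/2 ≈ -0.50000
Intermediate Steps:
K(V) = -2 (K(V) = -3 + V/V = -3 + 1 = -2)
1/K(I(-9)) = 1/(-2) = -1/2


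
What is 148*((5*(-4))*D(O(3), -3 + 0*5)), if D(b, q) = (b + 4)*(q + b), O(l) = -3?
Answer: 17760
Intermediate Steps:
D(b, q) = (4 + b)*(b + q)
148*((5*(-4))*D(O(3), -3 + 0*5)) = 148*((5*(-4))*((-3)² + 4*(-3) + 4*(-3 + 0*5) - 3*(-3 + 0*5))) = 148*(-20*(9 - 12 + 4*(-3 + 0) - 3*(-3 + 0))) = 148*(-20*(9 - 12 + 4*(-3) - 3*(-3))) = 148*(-20*(9 - 12 - 12 + 9)) = 148*(-20*(-6)) = 148*120 = 17760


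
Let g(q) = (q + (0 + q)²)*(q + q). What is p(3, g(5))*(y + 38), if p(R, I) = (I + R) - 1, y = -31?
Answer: 2114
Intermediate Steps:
g(q) = 2*q*(q + q²) (g(q) = (q + q²)*(2*q) = 2*q*(q + q²))
p(R, I) = -1 + I + R
p(3, g(5))*(y + 38) = (-1 + 2*5²*(1 + 5) + 3)*(-31 + 38) = (-1 + 2*25*6 + 3)*7 = (-1 + 300 + 3)*7 = 302*7 = 2114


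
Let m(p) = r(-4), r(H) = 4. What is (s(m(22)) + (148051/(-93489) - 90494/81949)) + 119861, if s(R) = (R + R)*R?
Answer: 918519252178508/7661330061 ≈ 1.1989e+5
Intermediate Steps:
m(p) = 4
s(R) = 2*R² (s(R) = (2*R)*R = 2*R²)
(s(m(22)) + (148051/(-93489) - 90494/81949)) + 119861 = (2*4² + (148051/(-93489) - 90494/81949)) + 119861 = (2*16 + (148051*(-1/93489) - 90494*1/81949)) + 119861 = (32 + (-148051/93489 - 90494/81949)) + 119861 = (32 - 20592824965/7661330061) + 119861 = 224569736987/7661330061 + 119861 = 918519252178508/7661330061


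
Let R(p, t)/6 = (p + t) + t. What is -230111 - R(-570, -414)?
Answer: -221723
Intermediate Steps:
R(p, t) = 6*p + 12*t (R(p, t) = 6*((p + t) + t) = 6*(p + 2*t) = 6*p + 12*t)
-230111 - R(-570, -414) = -230111 - (6*(-570) + 12*(-414)) = -230111 - (-3420 - 4968) = -230111 - 1*(-8388) = -230111 + 8388 = -221723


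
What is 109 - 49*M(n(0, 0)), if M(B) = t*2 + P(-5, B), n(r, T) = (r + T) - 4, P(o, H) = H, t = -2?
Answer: 501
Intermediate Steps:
n(r, T) = -4 + T + r (n(r, T) = (T + r) - 4 = -4 + T + r)
M(B) = -4 + B (M(B) = -2*2 + B = -4 + B)
109 - 49*M(n(0, 0)) = 109 - 49*(-4 + (-4 + 0 + 0)) = 109 - 49*(-4 - 4) = 109 - 49*(-8) = 109 + 392 = 501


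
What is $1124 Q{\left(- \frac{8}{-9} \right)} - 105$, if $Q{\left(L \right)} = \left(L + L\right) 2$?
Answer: $\frac{35023}{9} \approx 3891.4$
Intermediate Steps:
$Q{\left(L \right)} = 4 L$ ($Q{\left(L \right)} = 2 L 2 = 4 L$)
$1124 Q{\left(- \frac{8}{-9} \right)} - 105 = 1124 \cdot 4 \left(- \frac{8}{-9}\right) - 105 = 1124 \cdot 4 \left(\left(-8\right) \left(- \frac{1}{9}\right)\right) - 105 = 1124 \cdot 4 \cdot \frac{8}{9} - 105 = 1124 \cdot \frac{32}{9} - 105 = \frac{35968}{9} - 105 = \frac{35023}{9}$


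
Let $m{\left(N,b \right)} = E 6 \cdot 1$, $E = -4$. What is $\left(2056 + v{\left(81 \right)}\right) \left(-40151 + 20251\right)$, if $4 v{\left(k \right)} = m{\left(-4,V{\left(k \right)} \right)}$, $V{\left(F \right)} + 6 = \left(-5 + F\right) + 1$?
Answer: $-40795000$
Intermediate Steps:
$V{\left(F \right)} = -10 + F$ ($V{\left(F \right)} = -6 + \left(\left(-5 + F\right) + 1\right) = -6 + \left(-4 + F\right) = -10 + F$)
$m{\left(N,b \right)} = -24$ ($m{\left(N,b \right)} = \left(-4\right) 6 \cdot 1 = \left(-24\right) 1 = -24$)
$v{\left(k \right)} = -6$ ($v{\left(k \right)} = \frac{1}{4} \left(-24\right) = -6$)
$\left(2056 + v{\left(81 \right)}\right) \left(-40151 + 20251\right) = \left(2056 - 6\right) \left(-40151 + 20251\right) = 2050 \left(-19900\right) = -40795000$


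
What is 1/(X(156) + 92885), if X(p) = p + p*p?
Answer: 1/117377 ≈ 8.5195e-6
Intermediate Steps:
X(p) = p + p²
1/(X(156) + 92885) = 1/(156*(1 + 156) + 92885) = 1/(156*157 + 92885) = 1/(24492 + 92885) = 1/117377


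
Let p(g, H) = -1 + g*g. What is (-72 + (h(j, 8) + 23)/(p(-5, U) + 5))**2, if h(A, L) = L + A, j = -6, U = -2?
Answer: 4255969/841 ≈ 5060.6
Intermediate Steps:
h(A, L) = A + L
p(g, H) = -1 + g**2
(-72 + (h(j, 8) + 23)/(p(-5, U) + 5))**2 = (-72 + ((-6 + 8) + 23)/((-1 + (-5)**2) + 5))**2 = (-72 + (2 + 23)/((-1 + 25) + 5))**2 = (-72 + 25/(24 + 5))**2 = (-72 + 25/29)**2 = (-2063/29)**2 = 4255969/841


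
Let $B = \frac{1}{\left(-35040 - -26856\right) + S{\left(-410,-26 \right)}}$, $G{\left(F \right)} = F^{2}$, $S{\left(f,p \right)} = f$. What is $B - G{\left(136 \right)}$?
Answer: $- \frac{158954625}{8594} \approx -18496.0$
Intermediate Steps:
$B = - \frac{1}{8594}$ ($B = \frac{1}{\left(-35040 - -26856\right) - 410} = \frac{1}{\left(-35040 + 26856\right) - 410} = \frac{1}{-8184 - 410} = \frac{1}{-8594} = - \frac{1}{8594} \approx -0.00011636$)
$B - G{\left(136 \right)} = - \frac{1}{8594} - 136^{2} = - \frac{1}{8594} - 18496 = - \frac{158954625}{8594}$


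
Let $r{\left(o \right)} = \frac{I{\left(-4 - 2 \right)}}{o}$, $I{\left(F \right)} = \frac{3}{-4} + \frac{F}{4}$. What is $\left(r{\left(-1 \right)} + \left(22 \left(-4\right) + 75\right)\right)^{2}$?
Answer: $\frac{1849}{16} \approx 115.56$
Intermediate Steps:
$I{\left(F \right)} = - \frac{3}{4} + \frac{F}{4}$ ($I{\left(F \right)} = 3 \left(- \frac{1}{4}\right) + F \frac{1}{4} = - \frac{3}{4} + \frac{F}{4}$)
$r{\left(o \right)} = - \frac{9}{4 o}$ ($r{\left(o \right)} = \frac{- \frac{3}{4} + \frac{-4 - 2}{4}}{o} = \frac{- \frac{3}{4} + \frac{1}{4} \left(-6\right)}{o} = \frac{- \frac{3}{4} - \frac{3}{2}}{o} = - \frac{9}{4 o}$)
$\left(r{\left(-1 \right)} + \left(22 \left(-4\right) + 75\right)\right)^{2} = \left(- \frac{9}{4 \left(-1\right)} + \left(22 \left(-4\right) + 75\right)\right)^{2} = \left(\left(- \frac{9}{4}\right) \left(-1\right) + \left(-88 + 75\right)\right)^{2} = \left(\frac{9}{4} - 13\right)^{2} = \left(- \frac{43}{4}\right)^{2} = \frac{1849}{16}$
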